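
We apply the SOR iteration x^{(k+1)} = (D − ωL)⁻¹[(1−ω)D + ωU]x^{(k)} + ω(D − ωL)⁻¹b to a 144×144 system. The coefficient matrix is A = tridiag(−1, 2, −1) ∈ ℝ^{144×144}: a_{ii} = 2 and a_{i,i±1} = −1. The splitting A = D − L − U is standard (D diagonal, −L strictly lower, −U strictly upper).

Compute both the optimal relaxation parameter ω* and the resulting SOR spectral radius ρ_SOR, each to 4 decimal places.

With n=144, ρ(Jacobi) = cos(π/145) = 0.9998.
root = sin(π/145) = 0.02166  (since 1−cos² = sin²).
ω* = 2/(1 + 0.02166) = 2/1.02166 = 1.9576.
[ρ_SOR] ω* − 1 = 0.9576.

ω* = 1.9576, ρ_SOR = 0.9576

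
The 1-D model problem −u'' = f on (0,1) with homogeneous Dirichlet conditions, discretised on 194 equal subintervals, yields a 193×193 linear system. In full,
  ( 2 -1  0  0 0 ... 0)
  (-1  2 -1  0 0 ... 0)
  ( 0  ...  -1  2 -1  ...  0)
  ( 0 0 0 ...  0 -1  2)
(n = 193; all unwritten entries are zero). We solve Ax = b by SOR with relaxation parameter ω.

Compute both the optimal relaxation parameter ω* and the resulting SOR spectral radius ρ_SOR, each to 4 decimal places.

ρ_J = max_k |cos(kπ/194)| = cos(π/194) = 0.9999
√(1 − cos²(π/194)) = sin(π/194) ≈ 0.01619.
So ω* = 2/1.01619 = 1.9681 (Young).
At ω = 1.9681 every |λ(B_ω)| = ω−1, so ρ_SOR = 0.9681.

ω* = 1.9681, ρ_SOR = 0.9681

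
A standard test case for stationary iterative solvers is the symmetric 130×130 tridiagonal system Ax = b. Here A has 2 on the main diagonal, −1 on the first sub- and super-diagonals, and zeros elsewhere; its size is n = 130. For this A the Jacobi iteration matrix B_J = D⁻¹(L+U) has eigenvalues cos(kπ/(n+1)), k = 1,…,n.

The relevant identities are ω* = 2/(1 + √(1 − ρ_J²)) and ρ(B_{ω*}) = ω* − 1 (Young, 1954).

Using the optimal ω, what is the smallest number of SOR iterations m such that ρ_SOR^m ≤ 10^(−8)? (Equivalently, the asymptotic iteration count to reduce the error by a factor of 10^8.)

m = 385

n=130: λ(B_J) = 1 − λ(A)/2 = cos(kπ/131); k=1 gives ρ_J = 0.9997125.
1 − cos²(π/131) = sin²(π/131) ⇒ √(1−ρ_J²) = sin(π/131) = 0.0239793.
[ω*] 2 ÷ (1 + 0.0239793) = 2 ÷ 1.0239793 = 1.9531645.
and ρ(B_{ω*}) = 1.9531645 − 1 = 0.9531645.
Need (0.9531645)^m ≤ 10^(−8): m ≥ 8·ln10/|ln 0.9531645| = 18.4207/0.0479678 = 384.022 ⇒ m = 385.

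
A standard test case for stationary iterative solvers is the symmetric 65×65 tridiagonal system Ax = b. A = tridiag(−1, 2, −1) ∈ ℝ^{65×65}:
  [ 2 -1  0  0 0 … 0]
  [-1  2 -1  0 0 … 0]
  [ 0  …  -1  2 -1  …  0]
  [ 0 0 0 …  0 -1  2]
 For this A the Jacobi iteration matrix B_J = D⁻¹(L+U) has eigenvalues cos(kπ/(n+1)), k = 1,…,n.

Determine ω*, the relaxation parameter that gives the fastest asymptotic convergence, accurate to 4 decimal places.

With n=65, ρ(Jacobi) = cos(π/66) = 0.9989.
√(1−ρ_J²) simplifies to sin(π/66) = 0.04758.
So ω* = 2/1.04758 = 1.9092 (Young).
Hence ρ(B_{ω*}) = 1.9092 − 1 = 0.9092.

ω* = 1.9092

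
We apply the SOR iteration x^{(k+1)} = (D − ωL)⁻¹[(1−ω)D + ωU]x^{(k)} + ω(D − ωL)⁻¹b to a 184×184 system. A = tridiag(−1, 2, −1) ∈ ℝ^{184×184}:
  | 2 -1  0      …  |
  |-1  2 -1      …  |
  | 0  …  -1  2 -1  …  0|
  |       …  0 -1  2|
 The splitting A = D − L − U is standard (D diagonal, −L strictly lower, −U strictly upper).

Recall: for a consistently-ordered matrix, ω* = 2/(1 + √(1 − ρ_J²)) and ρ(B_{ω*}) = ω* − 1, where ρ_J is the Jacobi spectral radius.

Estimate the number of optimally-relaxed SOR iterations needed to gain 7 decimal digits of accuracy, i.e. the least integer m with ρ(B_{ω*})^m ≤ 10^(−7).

m = 475

½·tridiag(1,0,1) at n=184: λ_k = cos(kπ/185); max |λ| at k=1 ⇒ ρ_J = cos(π/185) ≈ 0.9998558.
root = sin(π/185) = 0.0169808  (since 1−cos² = sin²).
Then 2/(1+√(1−ρ_J²)) = 2/(1+0.0169808); ω* = 2/1.0169808 = 1.9666055.
[ρ_SOR] ω* − 1 = 0.9666055.
For 7 digits: m = 7·ln10 / (−ln 0.9666055) = 16.1181/0.0339648 = 474.553; round up → m = 475.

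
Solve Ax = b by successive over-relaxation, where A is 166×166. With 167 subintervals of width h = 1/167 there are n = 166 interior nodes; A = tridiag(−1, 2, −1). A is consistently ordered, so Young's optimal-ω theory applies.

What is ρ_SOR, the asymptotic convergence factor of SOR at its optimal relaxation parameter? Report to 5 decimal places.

spectrum of D⁻¹(L+U) = {cos(kπ/167) : 1≤k≤166}; ρ_J = cos(π/167) = 0.99982.
1 − cos²(π/167) = sin²(π/167) ⇒ √(1−ρ_J²) = sin(π/167) = 0.018811.
Then 2/(1+√(1−ρ_J²)) = 2/(1+0.018811); ω* = 2/1.018811 = 1.96307.
ρ_SOR = ω* − 1 = 1.96307 − 1 = 0.96307.

ρ_SOR = 0.96307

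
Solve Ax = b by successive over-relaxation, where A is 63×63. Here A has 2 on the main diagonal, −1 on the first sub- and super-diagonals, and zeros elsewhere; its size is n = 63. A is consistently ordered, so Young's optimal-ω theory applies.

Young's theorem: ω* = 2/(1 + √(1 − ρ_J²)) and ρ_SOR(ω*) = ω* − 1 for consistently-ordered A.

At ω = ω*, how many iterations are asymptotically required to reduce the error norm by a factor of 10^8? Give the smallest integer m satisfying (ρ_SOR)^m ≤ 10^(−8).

n=63: λ(B_J) = 1 − λ(A)/2 = cos(kπ/64); k=1 gives ρ_J = 0.9987955.
√(1−ρ_J²) = |sin(π/64)| = 0.0490677
[ω*] 2 ÷ (1 + 0.0490677) = 2 ÷ 1.0490677 = 1.9064547.
At ω = 1.9064547 every |λ(B_ω)| = ω−1, so ρ_SOR = 0.9064547.
(0.9064547)^m ≤ 10^{−8}  ⇒  m·ln(0.9064547) ≤ −8·ln10  ⇒  m ≥ 187.556  ⇒  m = 188

m = 188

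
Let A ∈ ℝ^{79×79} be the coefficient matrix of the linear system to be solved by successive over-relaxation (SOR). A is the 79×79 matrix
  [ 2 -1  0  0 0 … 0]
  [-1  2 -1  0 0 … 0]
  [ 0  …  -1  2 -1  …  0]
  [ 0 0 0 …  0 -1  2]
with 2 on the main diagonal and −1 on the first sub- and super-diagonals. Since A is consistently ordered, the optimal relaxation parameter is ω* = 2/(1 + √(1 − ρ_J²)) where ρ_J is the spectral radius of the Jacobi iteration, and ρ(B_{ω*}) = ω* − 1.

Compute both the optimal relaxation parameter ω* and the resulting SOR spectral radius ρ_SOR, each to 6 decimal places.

With n=79, ρ(Jacobi) = cos(π/80) = 0.999229.
root = sin(π/80) = 0.0392598  (since 1−cos² = sin²).
ω* = 2 / (1 + 0.0392598) = 2 / 1.0392598 ≈ 1.924447.
ρ_SOR = ω* − 1 ≈ 0.924447.

ω* = 1.924447, ρ_SOR = 0.924447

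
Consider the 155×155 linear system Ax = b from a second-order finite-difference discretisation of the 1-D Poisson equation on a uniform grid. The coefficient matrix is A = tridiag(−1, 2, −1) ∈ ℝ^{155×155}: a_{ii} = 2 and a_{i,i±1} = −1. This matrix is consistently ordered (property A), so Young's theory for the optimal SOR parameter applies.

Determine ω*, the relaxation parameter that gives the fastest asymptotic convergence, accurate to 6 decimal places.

ω* = 1.960521

B_J for the 155×155 system has eigenvalues cos(kπ/156); ρ_J = cos(π/156) = 0.999797.
√(1−ρ_J²) = |sin(π/156)| = 0.0201371
ω* = 2/(1 + 0.0201371) = 2/1.0201371 = 1.960521.
At ω = 1.960521 every |λ(B_ω)| = ω−1, so ρ_SOR = 0.960521.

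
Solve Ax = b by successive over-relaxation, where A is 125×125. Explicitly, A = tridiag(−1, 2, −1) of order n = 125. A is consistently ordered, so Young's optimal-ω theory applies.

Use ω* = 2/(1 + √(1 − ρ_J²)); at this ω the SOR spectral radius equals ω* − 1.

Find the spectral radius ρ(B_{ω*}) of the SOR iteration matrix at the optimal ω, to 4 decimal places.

With n=125, ρ(Jacobi) = cos(π/126) = 0.9997.
√(1−ρ_J²) = |sin(π/126)| = 0.02493
ω* = 2/(1+0.02493) = 1.9514
At ω = 1.9514 every |λ(B_ω)| = ω−1, so ρ_SOR = 0.9514.

ρ_SOR = 0.9514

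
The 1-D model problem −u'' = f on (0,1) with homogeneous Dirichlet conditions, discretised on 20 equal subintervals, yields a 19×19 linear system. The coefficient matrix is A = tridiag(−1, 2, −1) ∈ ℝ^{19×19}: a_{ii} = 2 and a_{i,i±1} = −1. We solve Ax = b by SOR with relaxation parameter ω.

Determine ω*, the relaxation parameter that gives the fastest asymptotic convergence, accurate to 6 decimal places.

½·tridiag(1,0,1) at n=19: λ_k = cos(kπ/20); max |λ| at k=1 ⇒ ρ_J = cos(π/20) ≈ 0.987688.
√(1−ρ_J²) = |sin(π/20)| = 0.1564345
So ω* = 2/1.1564345 = 1.729454 (Young).
and ρ(B_{ω*}) = 1.729454 − 1 = 0.729454.

ω* = 1.729454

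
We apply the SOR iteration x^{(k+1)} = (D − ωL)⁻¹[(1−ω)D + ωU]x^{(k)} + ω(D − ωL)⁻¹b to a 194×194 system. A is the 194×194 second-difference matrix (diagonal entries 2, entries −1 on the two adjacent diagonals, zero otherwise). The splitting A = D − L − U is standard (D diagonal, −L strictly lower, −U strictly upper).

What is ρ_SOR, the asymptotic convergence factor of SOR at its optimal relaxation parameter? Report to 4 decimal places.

[ρ_J] n=194: ρ(B_J) = cos(π/(n+1)) = cos(π/195) = 0.9999.
root = sin(π/195) = 0.01611  (since 1−cos² = sin²).
ω* = 2/(1 + 0.01611) = 2/1.01611 = 1.9683.
At ω = 1.9683 every |λ(B_ω)| = ω−1, so ρ_SOR = 0.9683.

ρ_SOR = 0.9683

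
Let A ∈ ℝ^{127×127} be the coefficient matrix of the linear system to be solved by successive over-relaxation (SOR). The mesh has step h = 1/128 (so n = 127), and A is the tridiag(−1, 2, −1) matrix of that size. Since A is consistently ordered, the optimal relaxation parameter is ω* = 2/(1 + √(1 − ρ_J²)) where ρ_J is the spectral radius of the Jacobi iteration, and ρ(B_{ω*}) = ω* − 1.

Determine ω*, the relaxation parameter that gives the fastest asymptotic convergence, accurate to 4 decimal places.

½·tridiag(1,0,1) at n=127: λ_k = cos(kπ/128); max |λ| at k=1 ⇒ ρ_J = cos(π/128) ≈ 0.9997.
√(1 − cos²(π/128)) = sin(π/128) ≈ 0.02454.
ω* = 2 / (1 + 0.02454) = 2 / 1.02454 ≈ 1.9521.
ρ(B_{ω*}) = ω*−1 = 0.9521

ω* = 1.9521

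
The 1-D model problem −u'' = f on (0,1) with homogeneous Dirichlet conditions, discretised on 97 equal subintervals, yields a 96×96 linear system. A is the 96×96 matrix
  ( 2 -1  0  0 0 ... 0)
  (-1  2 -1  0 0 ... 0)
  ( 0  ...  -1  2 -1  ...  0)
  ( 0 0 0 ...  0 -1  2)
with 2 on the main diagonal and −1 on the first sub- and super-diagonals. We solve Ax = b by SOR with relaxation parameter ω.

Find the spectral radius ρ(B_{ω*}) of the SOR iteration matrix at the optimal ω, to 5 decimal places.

With n=96, ρ(Jacobi) = cos(π/97) = 0.99948.
√(1−ρ_J²) = |sin(π/97)| = 0.032382
Young: ω* = 2/(1+√(1−ρ_J²)) = 2/(1+0.032382) = 2/1.032382 = 1.93727.
ρ_SOR = ω* − 1 = 1.93727 − 1 = 0.93727.

ρ_SOR = 0.93727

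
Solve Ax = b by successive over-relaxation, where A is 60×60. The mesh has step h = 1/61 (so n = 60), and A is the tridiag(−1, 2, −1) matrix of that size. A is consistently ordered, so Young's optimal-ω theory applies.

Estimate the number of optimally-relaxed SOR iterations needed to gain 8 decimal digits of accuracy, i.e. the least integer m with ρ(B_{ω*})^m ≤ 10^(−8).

m = 179

B_J for the 60×60 system has eigenvalues cos(kπ/61); ρ_J = cos(π/61) = 0.9986741.
√(1−ρ_J²) simplifies to sin(π/61) = 0.0514788.
ω* = 2 / (1 + 0.0514788) = 2 / 1.0514788 ≈ 1.9020830.
[ρ_SOR] ω* − 1 = 0.9020830.
Need (0.9020830)^m ≤ 10^(−8): m ≥ 8·ln10/|ln 0.9020830| = 18.4207/0.103049 = 178.757 ⇒ m = 179.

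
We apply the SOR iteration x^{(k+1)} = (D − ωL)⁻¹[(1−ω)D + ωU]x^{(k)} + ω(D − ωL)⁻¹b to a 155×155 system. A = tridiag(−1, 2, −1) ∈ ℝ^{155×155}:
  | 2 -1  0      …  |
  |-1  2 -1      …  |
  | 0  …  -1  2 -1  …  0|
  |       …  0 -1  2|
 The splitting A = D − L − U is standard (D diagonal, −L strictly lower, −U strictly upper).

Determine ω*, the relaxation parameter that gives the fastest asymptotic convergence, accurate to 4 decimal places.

ω* = 1.9605

With n=155, ρ(Jacobi) = cos(π/156) = 0.9998.
√(1−ρ_J²) simplifies to sin(π/156) = 0.02014.
ω* = 2 / (1 + 0.02014) = 2 / 1.02014 ≈ 1.9605.
ρ_SOR = ω* − 1 ≈ 0.9605.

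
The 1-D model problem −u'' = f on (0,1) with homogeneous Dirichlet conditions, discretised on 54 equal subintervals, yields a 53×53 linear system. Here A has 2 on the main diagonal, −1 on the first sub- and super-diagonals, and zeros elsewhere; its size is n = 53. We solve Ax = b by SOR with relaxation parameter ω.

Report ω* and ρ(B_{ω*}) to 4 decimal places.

½·tridiag(1,0,1) at n=53: λ_k = cos(kπ/54); max |λ| at k=1 ⇒ ρ_J = cos(π/54) ≈ 0.9983.
√(1 − cos²(π/54)) = sin(π/54) ≈ 0.05814.
ω* = 2 / (1 + 0.05814) = 2 / 1.05814 ≈ 1.8901.
At ω = 1.8901 every |λ(B_ω)| = ω−1, so ρ_SOR = 0.8901.

ω* = 1.8901, ρ_SOR = 0.8901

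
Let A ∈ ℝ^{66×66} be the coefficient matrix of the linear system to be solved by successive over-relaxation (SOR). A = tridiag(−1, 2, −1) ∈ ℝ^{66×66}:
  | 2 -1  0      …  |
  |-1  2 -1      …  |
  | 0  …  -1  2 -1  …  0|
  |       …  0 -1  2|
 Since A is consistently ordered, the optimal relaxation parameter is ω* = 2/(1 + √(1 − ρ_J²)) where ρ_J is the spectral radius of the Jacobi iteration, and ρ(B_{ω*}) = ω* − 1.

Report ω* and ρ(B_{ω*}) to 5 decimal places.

With n=66, ρ(Jacobi) = cos(π/67) = 0.99890.
root = sin(π/67) = 0.046872  (since 1−cos² = sin²).
So ω* = 2/1.046872 = 1.91045 (Young).
ρ(B_{ω*}) = ω*−1 = 0.91045

ω* = 1.91045, ρ_SOR = 0.91045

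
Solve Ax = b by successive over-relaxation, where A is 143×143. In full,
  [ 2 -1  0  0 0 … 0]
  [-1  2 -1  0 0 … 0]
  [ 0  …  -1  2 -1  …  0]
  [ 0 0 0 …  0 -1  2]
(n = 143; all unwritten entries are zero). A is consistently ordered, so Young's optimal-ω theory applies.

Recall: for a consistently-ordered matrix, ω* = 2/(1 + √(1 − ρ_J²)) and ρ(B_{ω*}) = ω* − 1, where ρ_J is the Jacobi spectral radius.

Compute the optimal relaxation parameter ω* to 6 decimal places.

ω* = 1.957302

½·tridiag(1,0,1) at n=143: λ_k = cos(kπ/144); max |λ| at k=1 ⇒ ρ_J = cos(π/144) ≈ 0.999762.
1 − cos²(π/144) = sin²(π/144) ⇒ √(1−ρ_J²) = sin(π/144) = 0.0218149.
ω* = 2/(1 + 0.0218149) = 2/1.0218149 = 1.957302.
ρ(B_{ω*}) = ω*−1 = 0.957302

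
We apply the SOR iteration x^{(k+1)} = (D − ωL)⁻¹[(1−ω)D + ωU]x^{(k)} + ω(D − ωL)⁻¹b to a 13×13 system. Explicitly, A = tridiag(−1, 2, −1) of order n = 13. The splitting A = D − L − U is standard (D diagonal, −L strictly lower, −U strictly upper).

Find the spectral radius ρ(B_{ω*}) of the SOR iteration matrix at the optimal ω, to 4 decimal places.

ρ_SOR = 0.6360

½·tridiag(1,0,1) at n=13: λ_k = cos(kπ/14); max |λ| at k=1 ⇒ ρ_J = cos(π/14) ≈ 0.9749.
1 − cos²(π/14) = sin²(π/14) ⇒ √(1−ρ_J²) = sin(π/14) = 0.22252.
Young: ω* = 2/(1+√(1−ρ_J²)) = 2/(1+0.22252) = 2/1.22252 = 1.6360.
and ρ(B_{ω*}) = 1.6360 − 1 = 0.6360.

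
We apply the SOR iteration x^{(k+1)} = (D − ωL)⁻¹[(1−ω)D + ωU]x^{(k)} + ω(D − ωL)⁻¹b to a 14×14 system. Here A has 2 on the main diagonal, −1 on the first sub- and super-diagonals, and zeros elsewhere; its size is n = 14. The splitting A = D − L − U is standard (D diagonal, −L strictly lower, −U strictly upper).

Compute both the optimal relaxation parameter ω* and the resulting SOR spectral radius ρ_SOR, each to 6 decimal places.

ω* = 1.655750, ρ_SOR = 0.655750

ρ_J = max_k |cos(kπ/15)| = cos(π/15) = 0.978148
√(1−ρ_J²) simplifies to sin(π/15) = 0.2079117.
Young: ω* = 2/(1+√(1−ρ_J²)) = 2/(1+0.2079117) = 2/1.2079117 = 1.655750.
and ρ(B_{ω*}) = 1.655750 − 1 = 0.655750.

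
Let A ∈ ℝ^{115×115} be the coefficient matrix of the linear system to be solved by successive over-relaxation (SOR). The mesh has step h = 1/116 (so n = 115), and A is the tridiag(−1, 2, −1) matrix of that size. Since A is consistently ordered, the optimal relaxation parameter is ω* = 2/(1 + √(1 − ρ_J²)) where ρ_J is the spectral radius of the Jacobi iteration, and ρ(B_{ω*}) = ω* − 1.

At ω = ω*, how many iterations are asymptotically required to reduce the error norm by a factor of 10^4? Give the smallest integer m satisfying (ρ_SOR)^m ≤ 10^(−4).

m = 171

n=115: λ(B_J) = 1 − λ(A)/2 = cos(kπ/116); k=1 gives ρ_J = 0.9996333.
√(1 − cos²(π/116)) = sin(π/116) ≈ 0.0270794.
ω* = 2/(1 + 0.0270794) = 2/1.0270794 = 1.9472691.
At ω = 1.9472691 every |λ(B_ω)| = ω−1, so ρ_SOR = 0.9472691.
(0.9472691)^m ≤ 10^{−4}  ⇒  m·ln(0.9472691) ≤ −4·ln10  ⇒  m ≥ 170.020  ⇒  m = 171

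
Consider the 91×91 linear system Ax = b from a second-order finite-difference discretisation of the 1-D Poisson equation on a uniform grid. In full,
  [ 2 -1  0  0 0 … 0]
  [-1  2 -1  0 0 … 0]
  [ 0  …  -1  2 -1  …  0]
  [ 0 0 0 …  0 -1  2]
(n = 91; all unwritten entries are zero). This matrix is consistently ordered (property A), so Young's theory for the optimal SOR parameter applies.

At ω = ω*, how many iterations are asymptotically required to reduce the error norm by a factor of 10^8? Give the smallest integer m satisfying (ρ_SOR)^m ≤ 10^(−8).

B_J for the 91×91 system has eigenvalues cos(kπ/92); ρ_J = cos(π/92) = 0.9994170.
√(1−ρ_J²) simplifies to sin(π/92) = 0.0341411.
Then 2/(1+√(1−ρ_J²)) = 2/(1+0.0341411); ω* = 2/1.0341411 = 1.9339721.
and ρ(B_{ω*}) = 1.9339721 − 1 = 0.9339721.
m ≥ 8·ln10 / (−ln 0.9339721) = 269.668; smallest integer m = 270.

m = 270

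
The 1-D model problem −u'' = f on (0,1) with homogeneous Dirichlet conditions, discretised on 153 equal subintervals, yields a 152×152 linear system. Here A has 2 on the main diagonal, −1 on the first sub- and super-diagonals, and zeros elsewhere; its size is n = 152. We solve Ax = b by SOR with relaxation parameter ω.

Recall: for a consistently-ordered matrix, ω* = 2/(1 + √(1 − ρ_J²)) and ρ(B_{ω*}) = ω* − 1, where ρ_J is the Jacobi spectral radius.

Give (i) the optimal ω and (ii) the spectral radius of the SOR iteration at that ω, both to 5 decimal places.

ρ_J = max_k |cos(kπ/153)| = cos(π/153) = 0.99979
√(1−ρ_J²) = |sin(π/153)| = 0.020532
ω* = 2/(1 + 0.020532) = 2/1.020532 = 1.95976.
Hence ρ(B_{ω*}) = 1.95976 − 1 = 0.95976.

ω* = 1.95976, ρ_SOR = 0.95976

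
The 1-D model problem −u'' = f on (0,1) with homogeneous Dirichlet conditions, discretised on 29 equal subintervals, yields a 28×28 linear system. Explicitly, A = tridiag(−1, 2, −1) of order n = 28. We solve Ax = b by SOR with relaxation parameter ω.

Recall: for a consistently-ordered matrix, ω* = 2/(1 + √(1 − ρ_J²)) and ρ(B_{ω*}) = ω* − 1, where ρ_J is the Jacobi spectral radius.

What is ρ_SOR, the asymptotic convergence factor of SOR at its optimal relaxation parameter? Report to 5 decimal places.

ρ_SOR = 0.80486

½·tridiag(1,0,1) at n=28: λ_k = cos(kπ/29); max |λ| at k=1 ⇒ ρ_J = cos(π/29) ≈ 0.99414.
√(1 − cos²(π/29)) = sin(π/29) ≈ 0.108119.
ω* = 2 / (1 + 0.108119) = 2 / 1.108119 ≈ 1.80486.
ρ_SOR = ω* − 1 ≈ 0.80486.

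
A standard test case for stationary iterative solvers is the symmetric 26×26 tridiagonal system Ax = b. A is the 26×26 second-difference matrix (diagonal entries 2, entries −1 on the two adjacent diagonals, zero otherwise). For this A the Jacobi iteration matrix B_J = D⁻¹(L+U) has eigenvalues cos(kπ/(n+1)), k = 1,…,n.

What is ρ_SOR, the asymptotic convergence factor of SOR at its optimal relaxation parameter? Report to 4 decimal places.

ρ_SOR = 0.7920

n=26: λ(B_J) = 1 − λ(A)/2 = cos(kπ/27); k=1 gives ρ_J = 0.9932.
root = sin(π/27) = 0.11609  (since 1−cos² = sin²).
[ω*] 2 ÷ (1 + 0.11609) = 2 ÷ 1.11609 = 1.7920.
Hence ρ(B_{ω*}) = 1.7920 − 1 = 0.7920.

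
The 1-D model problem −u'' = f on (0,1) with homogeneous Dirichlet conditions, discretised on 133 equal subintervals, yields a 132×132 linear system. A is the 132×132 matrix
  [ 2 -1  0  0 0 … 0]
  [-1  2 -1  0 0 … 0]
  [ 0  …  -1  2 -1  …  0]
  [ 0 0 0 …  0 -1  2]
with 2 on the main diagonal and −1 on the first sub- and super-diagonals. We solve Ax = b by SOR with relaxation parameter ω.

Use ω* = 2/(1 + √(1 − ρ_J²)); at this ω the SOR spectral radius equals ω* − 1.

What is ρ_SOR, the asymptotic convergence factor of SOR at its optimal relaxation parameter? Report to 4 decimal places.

ρ_SOR = 0.9539

B_J for the 132×132 system has eigenvalues cos(kπ/133); ρ_J = cos(π/133) = 0.9997.
1 − cos²(π/133) = sin²(π/133) ⇒ √(1−ρ_J²) = sin(π/133) = 0.02362.
Young: ω* = 2/(1+√(1−ρ_J²)) = 2/(1+0.02362) = 2/1.02362 = 1.9539.
ρ_SOR = ω* − 1 ≈ 0.9539.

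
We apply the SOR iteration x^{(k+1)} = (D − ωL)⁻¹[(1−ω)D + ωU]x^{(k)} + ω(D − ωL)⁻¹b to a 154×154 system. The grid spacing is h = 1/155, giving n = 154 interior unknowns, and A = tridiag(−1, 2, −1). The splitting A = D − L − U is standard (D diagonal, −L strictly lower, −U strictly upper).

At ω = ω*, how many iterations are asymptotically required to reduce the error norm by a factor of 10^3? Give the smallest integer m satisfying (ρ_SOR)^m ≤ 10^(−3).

m = 171

n=154: λ(B_J) = 1 − λ(A)/2 = cos(kπ/155); k=1 gives ρ_J = 0.9997946.
√(1−ρ_J²) = |sin(π/155)| = 0.0202670
ω* = 2 / (1 + 0.0202670) = 2 / 1.0202670 ≈ 1.9602712.
ρ_SOR = ω* − 1 = 1.9602712 − 1 = 0.9602712.
(0.9602712)^m ≤ 10^{−3}  ⇒  m·ln(0.9602712) ≤ −3·ln10  ⇒  m ≥ 170.396  ⇒  m = 171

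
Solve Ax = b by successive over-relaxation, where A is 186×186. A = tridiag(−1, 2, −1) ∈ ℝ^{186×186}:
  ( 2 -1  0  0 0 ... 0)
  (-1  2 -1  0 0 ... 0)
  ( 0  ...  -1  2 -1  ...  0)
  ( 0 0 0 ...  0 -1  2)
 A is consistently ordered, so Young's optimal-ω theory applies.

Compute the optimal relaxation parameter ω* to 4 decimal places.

n=186: λ(B_J) = 1 − λ(A)/2 = cos(kπ/187); k=1 gives ρ_J = 0.9999.
√(1−ρ_J²) = |sin(π/187)| = 0.01680
ω* = 2/(1+0.01680) = 1.9670
[ρ_SOR] ω* − 1 = 0.9670.

ω* = 1.9670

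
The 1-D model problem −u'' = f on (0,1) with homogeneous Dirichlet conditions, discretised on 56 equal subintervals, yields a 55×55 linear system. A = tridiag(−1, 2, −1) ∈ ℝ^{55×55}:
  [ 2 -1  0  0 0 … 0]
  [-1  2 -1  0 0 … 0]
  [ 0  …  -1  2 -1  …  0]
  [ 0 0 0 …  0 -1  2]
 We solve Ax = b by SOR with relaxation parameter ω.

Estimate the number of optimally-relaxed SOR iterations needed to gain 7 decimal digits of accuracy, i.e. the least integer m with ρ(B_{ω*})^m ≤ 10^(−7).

[ρ_J] n=55: ρ(B_J) = cos(π/(n+1)) = cos(π/56) = 0.9984268.
√(1 − cos²(π/56)) = sin(π/56) ≈ 0.0560704.
ω* = 2/(1+0.0560704) = 1.8938131
[ρ_SOR] ω* − 1 = 0.8938131.
7·ln10 = 16.1181; −ln(0.8938131) = 0.112259; m = ⌈16.1181/0.112259⌉ = ⌈143.580⌉ = 144.

m = 144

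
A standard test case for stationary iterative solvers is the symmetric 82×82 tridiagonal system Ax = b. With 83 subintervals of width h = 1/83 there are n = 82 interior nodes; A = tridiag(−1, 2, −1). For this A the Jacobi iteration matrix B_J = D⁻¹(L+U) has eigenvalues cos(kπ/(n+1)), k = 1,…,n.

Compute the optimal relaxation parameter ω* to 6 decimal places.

½·tridiag(1,0,1) at n=82: λ_k = cos(kπ/83); max |λ| at k=1 ⇒ ρ_J = cos(π/83) ≈ 0.999284.
√(1−ρ_J²) simplifies to sin(π/83) = 0.0378415.
Young: ω* = 2/(1+√(1−ρ_J²)) = 2/(1+0.0378415) = 2/1.0378415 = 1.927077.
ρ_SOR = ω* − 1 = 1.927077 − 1 = 0.927077.

ω* = 1.927077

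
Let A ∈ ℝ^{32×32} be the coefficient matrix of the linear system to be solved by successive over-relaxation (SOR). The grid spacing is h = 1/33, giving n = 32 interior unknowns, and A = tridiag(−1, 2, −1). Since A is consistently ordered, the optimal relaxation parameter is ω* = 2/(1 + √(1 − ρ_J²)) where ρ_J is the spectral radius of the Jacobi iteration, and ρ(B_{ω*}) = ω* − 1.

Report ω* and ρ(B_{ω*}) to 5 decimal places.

ω* = 1.82639, ρ_SOR = 0.82639

½·tridiag(1,0,1) at n=32: λ_k = cos(kπ/33); max |λ| at k=1 ⇒ ρ_J = cos(π/33) ≈ 0.99547.
√(1−ρ_J²) simplifies to sin(π/33) = 0.095056.
[ω*] 2 ÷ (1 + 0.095056) = 2 ÷ 1.095056 = 1.82639.
and ρ(B_{ω*}) = 1.82639 − 1 = 0.82639.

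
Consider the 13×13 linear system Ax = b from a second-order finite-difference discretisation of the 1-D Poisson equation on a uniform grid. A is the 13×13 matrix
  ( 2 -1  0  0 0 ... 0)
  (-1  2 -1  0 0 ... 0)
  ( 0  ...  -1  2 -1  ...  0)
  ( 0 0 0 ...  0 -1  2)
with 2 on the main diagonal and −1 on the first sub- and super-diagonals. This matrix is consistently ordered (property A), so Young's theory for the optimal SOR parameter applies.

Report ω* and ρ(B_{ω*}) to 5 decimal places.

ω* = 1.63596, ρ_SOR = 0.63596

B_J for the 13×13 system has eigenvalues cos(kπ/14); ρ_J = cos(π/14) = 0.97493.
root = sin(π/14) = 0.222521  (since 1−cos² = sin²).
[ω*] 2 ÷ (1 + 0.222521) = 2 ÷ 1.222521 = 1.63596.
At ω = 1.63596 every |λ(B_ω)| = ω−1, so ρ_SOR = 0.63596.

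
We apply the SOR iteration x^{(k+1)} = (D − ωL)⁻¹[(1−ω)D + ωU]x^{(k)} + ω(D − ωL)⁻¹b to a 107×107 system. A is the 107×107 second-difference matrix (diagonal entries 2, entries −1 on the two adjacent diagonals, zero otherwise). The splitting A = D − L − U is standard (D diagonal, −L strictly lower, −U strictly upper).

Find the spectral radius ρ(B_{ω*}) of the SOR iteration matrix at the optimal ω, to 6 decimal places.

spectrum of D⁻¹(L+U) = {cos(kπ/108) : 1≤k≤107}; ρ_J = cos(π/108) = 0.999577.
√(1−ρ_J²) simplifies to sin(π/108) = 0.0290847.
So ω* = 2/1.0290847 = 1.943475 (Young).
ρ_SOR = ω* − 1 ≈ 0.943475.

ρ_SOR = 0.943475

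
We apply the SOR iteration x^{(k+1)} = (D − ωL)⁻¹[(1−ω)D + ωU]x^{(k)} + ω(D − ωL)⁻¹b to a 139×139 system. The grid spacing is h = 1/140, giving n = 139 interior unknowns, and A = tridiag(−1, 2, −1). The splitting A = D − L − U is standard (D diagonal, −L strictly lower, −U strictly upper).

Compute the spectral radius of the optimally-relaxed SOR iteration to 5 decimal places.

n=139: λ(B_J) = 1 − λ(A)/2 = cos(kπ/140); k=1 gives ρ_J = 0.99975.
1 − cos²(π/140) = sin²(π/140) ⇒ √(1−ρ_J²) = sin(π/140) = 0.022438.
So ω* = 2/1.022438 = 1.95611 (Young).
Hence ρ(B_{ω*}) = 1.95611 − 1 = 0.95611.

ρ_SOR = 0.95611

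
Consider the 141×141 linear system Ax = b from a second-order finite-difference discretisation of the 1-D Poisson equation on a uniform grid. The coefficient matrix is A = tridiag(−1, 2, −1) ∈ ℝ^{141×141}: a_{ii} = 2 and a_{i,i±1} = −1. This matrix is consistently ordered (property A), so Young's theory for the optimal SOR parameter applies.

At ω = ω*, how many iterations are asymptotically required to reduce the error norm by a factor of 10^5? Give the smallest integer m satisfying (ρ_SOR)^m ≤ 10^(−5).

[ρ_J] n=141: ρ(B_J) = cos(π/(n+1)) = cos(π/142) = 0.9997553.
root = sin(π/142) = 0.0221221  (since 1−cos² = sin²).
ω* = 2/(1 + 0.0221221) = 2/1.0221221 = 1.9567134.
At ω = 1.9567134 every |λ(B_ω)| = ω−1, so ρ_SOR = 0.9567134.
(0.9567134)^m ≤ 10^{−5}  ⇒  m·ln(0.9567134) ≤ −5·ln10  ⇒  m ≥ 260.170  ⇒  m = 261

m = 261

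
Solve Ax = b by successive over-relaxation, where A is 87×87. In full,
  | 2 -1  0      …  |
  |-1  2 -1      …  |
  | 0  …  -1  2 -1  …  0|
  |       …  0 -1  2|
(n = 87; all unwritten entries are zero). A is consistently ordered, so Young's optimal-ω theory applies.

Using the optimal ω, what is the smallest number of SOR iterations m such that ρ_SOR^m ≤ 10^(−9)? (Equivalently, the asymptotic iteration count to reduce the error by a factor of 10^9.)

m = 291

n=87: λ(B_J) = 1 − λ(A)/2 = cos(kπ/88); k=1 gives ρ_J = 0.9993628.
root = sin(π/88) = 0.0356923  (since 1−cos² = sin²).
Young: ω* = 2/(1+√(1−ρ_J²)) = 2/(1+0.0356923) = 2/1.0356923 = 1.9310755.
Hence ρ(B_{ω*}) = 1.9310755 − 1 = 0.9310755.
For 9 digits: m = 9·ln10 / (−ln 0.9310755) = 20.7233/0.0714149 = 290.182; round up → m = 291.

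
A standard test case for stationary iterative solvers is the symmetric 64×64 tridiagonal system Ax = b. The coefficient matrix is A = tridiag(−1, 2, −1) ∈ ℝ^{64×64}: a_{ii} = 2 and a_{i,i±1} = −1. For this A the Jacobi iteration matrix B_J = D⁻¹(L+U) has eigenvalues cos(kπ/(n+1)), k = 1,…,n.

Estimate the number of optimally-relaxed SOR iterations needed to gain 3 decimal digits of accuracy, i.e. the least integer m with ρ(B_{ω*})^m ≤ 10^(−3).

m = 72

ρ_J = max_k |cos(kπ/65)| = cos(π/65) = 0.9988322
√(1−ρ_J²) = |sin(π/65)| = 0.0483134
Young: ω* = 2/(1+√(1−ρ_J²)) = 2/(1+0.0483134) = 2/1.0483134 = 1.9078264.
ρ(B_{ω*}) = ω*−1 = 0.9078264
3·ln10 = 6.90776; −ln(0.9078264) = 0.0967021; m = ⌈6.90776/0.0967021⌉ = ⌈71.433⌉ = 72.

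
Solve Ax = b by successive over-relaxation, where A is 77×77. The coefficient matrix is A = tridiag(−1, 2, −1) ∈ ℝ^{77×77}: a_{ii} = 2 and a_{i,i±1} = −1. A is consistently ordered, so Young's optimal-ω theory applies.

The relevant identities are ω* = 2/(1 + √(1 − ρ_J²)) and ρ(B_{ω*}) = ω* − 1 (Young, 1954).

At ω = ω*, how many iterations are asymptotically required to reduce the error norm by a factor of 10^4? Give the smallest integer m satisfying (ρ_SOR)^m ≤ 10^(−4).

m = 115

spectrum of D⁻¹(L+U) = {cos(kπ/78) : 1≤k≤77}; ρ_J = cos(π/78) = 0.9991890.
root = sin(π/78) = 0.0402659  (since 1−cos² = sin²).
Young: ω* = 2/(1+√(1−ρ_J²)) = 2/(1+0.0402659) = 2/1.0402659 = 1.9225854.
Hence ρ(B_{ω*}) = 1.9225854 − 1 = 0.9225854.
m ≥ 4·ln10 / (−ln 0.9225854) = 114.307; smallest integer m = 115.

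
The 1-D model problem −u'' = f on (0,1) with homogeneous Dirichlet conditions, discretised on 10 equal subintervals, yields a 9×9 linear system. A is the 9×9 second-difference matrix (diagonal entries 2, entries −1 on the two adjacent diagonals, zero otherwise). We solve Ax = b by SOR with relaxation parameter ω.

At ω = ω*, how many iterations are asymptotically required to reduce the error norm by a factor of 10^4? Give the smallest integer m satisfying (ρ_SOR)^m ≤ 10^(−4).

½·tridiag(1,0,1) at n=9: λ_k = cos(kπ/10); max |λ| at k=1 ⇒ ρ_J = cos(π/10) ≈ 0.9510565.
root = sin(π/10) = 0.3090170  (since 1−cos² = sin²).
[ω*] 2 ÷ (1 + 0.3090170) = 2 ÷ 1.3090170 = 1.5278640.
[ρ_SOR] ω* − 1 = 0.5278640.
4·ln10 = 9.21034; −ln(0.5278640) = 0.638917; m = ⌈9.21034/0.638917⌉ = ⌈14.416⌉ = 15.

m = 15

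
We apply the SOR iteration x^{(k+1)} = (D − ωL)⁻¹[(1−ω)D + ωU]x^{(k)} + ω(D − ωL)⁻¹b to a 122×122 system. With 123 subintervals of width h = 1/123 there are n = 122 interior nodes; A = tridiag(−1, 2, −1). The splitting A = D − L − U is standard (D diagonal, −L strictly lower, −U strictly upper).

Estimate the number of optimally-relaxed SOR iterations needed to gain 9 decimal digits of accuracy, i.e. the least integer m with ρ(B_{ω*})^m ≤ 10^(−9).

m = 406

ρ_J = max_k |cos(kπ/123)| = cos(π/123) = 0.9996738
root = sin(π/123) = 0.0255386  (since 1−cos² = sin²).
So ω* = 2/1.0255386 = 1.9501948 (Young).
Hence ρ(B_{ω*}) = 1.9501948 − 1 = 0.9501948.
Need (0.9501948)^m ≤ 10^(−9): m ≥ 9·ln10/|ln 0.9501948| = 20.7233/0.0510883 = 405.637 ⇒ m = 406.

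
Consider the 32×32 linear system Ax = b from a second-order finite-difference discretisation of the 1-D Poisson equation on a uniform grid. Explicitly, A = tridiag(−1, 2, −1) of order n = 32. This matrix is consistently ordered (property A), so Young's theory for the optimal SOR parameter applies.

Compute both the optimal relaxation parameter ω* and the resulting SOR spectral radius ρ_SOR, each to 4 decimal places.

[ρ_J] n=32: ρ(B_J) = cos(π/(n+1)) = cos(π/33) = 0.9955.
root = sin(π/33) = 0.09506  (since 1−cos² = sin²).
ω* = 2 / (1 + 0.09506) = 2 / 1.09506 ≈ 1.8264.
Hence ρ(B_{ω*}) = 1.8264 − 1 = 0.8264.

ω* = 1.8264, ρ_SOR = 0.8264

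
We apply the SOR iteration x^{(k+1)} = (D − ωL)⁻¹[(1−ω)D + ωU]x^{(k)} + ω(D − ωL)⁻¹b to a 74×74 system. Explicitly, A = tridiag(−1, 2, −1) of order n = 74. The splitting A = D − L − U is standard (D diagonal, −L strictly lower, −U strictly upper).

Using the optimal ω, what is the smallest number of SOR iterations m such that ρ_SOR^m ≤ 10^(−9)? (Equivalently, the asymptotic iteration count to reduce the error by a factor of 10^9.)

With n=74, ρ(Jacobi) = cos(π/75) = 0.9991228.
1 − cos²(π/75) = sin²(π/75) ⇒ √(1−ρ_J²) = sin(π/75) = 0.0418757.
[ω*] 2 ÷ (1 + 0.0418757) = 2 ÷ 1.0418757 = 1.9196148.
[ρ_SOR] ω* − 1 = 0.9196148.
(0.9196148)^m ≤ 10^{−9}  ⇒  m·ln(0.9196148) ≤ −9·ln10  ⇒  m ≥ 247.294  ⇒  m = 248

m = 248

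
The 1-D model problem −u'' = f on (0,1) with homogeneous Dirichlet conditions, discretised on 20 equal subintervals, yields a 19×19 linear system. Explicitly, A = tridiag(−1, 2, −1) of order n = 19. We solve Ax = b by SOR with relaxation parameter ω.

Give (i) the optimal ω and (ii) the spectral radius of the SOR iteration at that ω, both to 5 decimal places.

[ρ_J] n=19: ρ(B_J) = cos(π/(n+1)) = cos(π/20) = 0.98769.
√(1−ρ_J²) = |sin(π/20)| = 0.156434
So ω* = 2/1.156434 = 1.72945 (Young).
Hence ρ(B_{ω*}) = 1.72945 − 1 = 0.72945.

ω* = 1.72945, ρ_SOR = 0.72945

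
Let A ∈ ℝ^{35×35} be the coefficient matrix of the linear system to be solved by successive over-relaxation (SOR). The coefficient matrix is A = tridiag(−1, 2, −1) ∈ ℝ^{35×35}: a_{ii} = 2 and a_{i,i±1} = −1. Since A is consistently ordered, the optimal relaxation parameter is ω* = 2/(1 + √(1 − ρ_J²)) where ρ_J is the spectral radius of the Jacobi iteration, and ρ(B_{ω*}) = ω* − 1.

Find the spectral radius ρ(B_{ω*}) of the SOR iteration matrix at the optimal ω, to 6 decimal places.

ρ_SOR = 0.839663

½·tridiag(1,0,1) at n=35: λ_k = cos(kπ/36); max |λ| at k=1 ⇒ ρ_J = cos(π/36) ≈ 0.996195.
root = sin(π/36) = 0.0871557  (since 1−cos² = sin²).
ω* = 2/(1+0.0871557) = 1.839663
ρ(B_{ω*}) = ω*−1 = 0.839663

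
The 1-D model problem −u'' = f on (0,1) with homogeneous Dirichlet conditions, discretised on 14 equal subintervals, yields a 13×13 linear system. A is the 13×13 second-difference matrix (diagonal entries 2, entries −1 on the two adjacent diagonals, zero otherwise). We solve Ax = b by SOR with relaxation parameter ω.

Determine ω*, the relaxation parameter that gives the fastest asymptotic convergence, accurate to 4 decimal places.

With n=13, ρ(Jacobi) = cos(π/14) = 0.9749.
√(1−ρ_J²) simplifies to sin(π/14) = 0.22252.
So ω* = 2/1.22252 = 1.6360 (Young).
ρ(B_{ω*}) = ω*−1 = 0.6360

ω* = 1.6360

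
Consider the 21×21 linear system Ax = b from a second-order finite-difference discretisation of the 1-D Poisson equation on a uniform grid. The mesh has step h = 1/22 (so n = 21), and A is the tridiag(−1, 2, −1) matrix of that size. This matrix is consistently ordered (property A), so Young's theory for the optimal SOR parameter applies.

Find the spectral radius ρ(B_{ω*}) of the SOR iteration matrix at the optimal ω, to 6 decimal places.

ρ_SOR = 0.750831

spectrum of D⁻¹(L+U) = {cos(kπ/22) : 1≤k≤21}; ρ_J = cos(π/22) = 0.989821.
√(1−ρ_J²) = |sin(π/22)| = 0.1423148
Young: ω* = 2/(1+√(1−ρ_J²)) = 2/(1+0.1423148) = 2/1.1423148 = 1.750831.
ρ(B_{ω*}) = ω*−1 = 0.750831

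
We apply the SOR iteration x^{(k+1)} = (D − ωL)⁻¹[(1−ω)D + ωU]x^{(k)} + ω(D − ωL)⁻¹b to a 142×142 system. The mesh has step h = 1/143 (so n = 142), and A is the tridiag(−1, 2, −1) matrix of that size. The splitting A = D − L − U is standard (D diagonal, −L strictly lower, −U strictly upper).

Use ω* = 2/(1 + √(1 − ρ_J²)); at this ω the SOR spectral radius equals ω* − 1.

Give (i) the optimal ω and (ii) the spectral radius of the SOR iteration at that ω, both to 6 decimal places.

ω* = 1.957010, ρ_SOR = 0.957010

With n=142, ρ(Jacobi) = cos(π/143) = 0.999759.
root = sin(π/143) = 0.0219674  (since 1−cos² = sin²).
Then 2/(1+√(1−ρ_J²)) = 2/(1+0.0219674); ω* = 2/1.0219674 = 1.957010.
[ρ_SOR] ω* − 1 = 0.957010.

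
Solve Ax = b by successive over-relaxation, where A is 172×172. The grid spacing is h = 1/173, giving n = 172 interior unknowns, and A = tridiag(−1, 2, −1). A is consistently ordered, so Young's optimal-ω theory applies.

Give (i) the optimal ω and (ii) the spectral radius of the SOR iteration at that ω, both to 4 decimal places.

ω* = 1.9643, ρ_SOR = 0.9643

With n=172, ρ(Jacobi) = cos(π/173) = 0.9998.
√(1−ρ_J²) = |sin(π/173)| = 0.01816
So ω* = 2/1.01816 = 1.9643 (Young).
Hence ρ(B_{ω*}) = 1.9643 − 1 = 0.9643.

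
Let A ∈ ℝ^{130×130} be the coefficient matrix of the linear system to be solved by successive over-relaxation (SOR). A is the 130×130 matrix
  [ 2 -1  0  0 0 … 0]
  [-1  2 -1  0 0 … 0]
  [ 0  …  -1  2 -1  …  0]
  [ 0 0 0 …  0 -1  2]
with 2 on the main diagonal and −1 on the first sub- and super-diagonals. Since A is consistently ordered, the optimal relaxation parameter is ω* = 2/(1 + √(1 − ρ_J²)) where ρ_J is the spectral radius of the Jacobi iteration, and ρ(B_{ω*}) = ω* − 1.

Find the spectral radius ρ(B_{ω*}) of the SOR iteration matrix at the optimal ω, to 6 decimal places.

spectrum of D⁻¹(L+U) = {cos(kπ/131) : 1≤k≤130}; ρ_J = cos(π/131) = 0.999712.
√(1−ρ_J²) = |sin(π/131)| = 0.0239793
ω* = 2/(1 + 0.0239793) = 2/1.0239793 = 1.953164.
At ω = 1.953164 every |λ(B_ω)| = ω−1, so ρ_SOR = 0.953164.

ρ_SOR = 0.953164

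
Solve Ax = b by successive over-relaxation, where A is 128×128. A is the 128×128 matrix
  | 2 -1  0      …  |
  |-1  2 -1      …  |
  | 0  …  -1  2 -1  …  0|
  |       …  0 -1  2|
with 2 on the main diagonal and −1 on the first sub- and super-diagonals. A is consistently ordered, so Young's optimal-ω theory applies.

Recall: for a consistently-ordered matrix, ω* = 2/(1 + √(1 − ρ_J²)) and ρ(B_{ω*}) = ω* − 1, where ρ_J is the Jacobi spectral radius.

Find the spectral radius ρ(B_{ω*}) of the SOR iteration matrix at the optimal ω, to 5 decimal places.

ρ_SOR = 0.95246

B_J for the 128×128 system has eigenvalues cos(kπ/129); ρ_J = cos(π/129) = 0.99970.
1 − cos²(π/129) = sin²(π/129) ⇒ √(1−ρ_J²) = sin(π/129) = 0.024351.
[ω*] 2 ÷ (1 + 0.024351) = 2 ÷ 1.024351 = 1.95246.
ρ(B_{ω*}) = ω*−1 = 0.95246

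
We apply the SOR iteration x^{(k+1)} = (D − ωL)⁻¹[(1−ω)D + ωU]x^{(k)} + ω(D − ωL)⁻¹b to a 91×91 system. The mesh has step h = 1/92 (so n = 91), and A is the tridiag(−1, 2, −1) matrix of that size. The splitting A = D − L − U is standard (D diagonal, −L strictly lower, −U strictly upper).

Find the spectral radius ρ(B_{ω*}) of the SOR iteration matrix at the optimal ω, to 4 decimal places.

B_J for the 91×91 system has eigenvalues cos(kπ/92); ρ_J = cos(π/92) = 0.9994.
√(1−ρ_J²) simplifies to sin(π/92) = 0.03414.
So ω* = 2/1.03414 = 1.9340 (Young).
At ω = 1.9340 every |λ(B_ω)| = ω−1, so ρ_SOR = 0.9340.

ρ_SOR = 0.9340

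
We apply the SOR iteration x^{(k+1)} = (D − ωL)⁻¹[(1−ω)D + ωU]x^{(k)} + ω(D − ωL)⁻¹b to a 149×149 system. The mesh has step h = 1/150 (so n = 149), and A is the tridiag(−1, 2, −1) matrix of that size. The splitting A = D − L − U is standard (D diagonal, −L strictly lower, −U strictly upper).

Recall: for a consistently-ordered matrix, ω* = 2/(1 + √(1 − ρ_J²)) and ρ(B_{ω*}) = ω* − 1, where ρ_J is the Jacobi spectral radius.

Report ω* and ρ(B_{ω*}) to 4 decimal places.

n=149: λ(B_J) = 1 − λ(A)/2 = cos(kπ/150); k=1 gives ρ_J = 0.9998.
√(1−ρ_J²) = |sin(π/150)| = 0.02094
ω* = 2/(1+0.02094) = 1.9590
ρ_SOR = ω* − 1 = 1.9590 − 1 = 0.9590.

ω* = 1.9590, ρ_SOR = 0.9590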